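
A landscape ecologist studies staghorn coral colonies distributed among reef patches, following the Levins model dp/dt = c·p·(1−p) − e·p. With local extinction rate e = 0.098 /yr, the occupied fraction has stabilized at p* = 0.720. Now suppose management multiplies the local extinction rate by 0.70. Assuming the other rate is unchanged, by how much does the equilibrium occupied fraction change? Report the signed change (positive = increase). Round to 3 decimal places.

Balance c(1−p*) = e gives c = e/(1 − 0.72000) = 0.098/0.28000 = 0.35000.
New p* = 1 − e/c = 1 − 0.06860/0.35000 = 0.80400.
Δp* = 0.80400 − 0.72000 = +0.08400.

0.084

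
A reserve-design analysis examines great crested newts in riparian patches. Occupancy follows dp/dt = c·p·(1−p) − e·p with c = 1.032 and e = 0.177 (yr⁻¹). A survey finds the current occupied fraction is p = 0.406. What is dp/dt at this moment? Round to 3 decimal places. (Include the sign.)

0.177

Colonization term: c·p·(1−p) = 1.032×0.406×0.5940 = 0.24888.
Extinction term: e·p = 0.07186.
dp/dt = 0.24888 − 0.07186 = 0.17702.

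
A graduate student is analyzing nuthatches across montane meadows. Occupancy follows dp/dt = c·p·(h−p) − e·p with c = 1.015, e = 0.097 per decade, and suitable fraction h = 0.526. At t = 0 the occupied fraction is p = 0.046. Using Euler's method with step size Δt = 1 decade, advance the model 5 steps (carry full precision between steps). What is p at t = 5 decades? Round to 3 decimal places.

Update rule: p ← p + [c·p·(h−p) − e·p]·Δt with Δt = 1.
t = 1: p = 0.04600 + (+0.01795) = 0.06395
t = 2: p = 0.06395 + (+0.02379) = 0.08774
t = 3: p = 0.08774 + (+0.03052) = 0.11826
t = 4: p = 0.11826 + (+0.03747) = 0.15573
t = 5: p = 0.15573 + (+0.04342) = 0.19915

0.199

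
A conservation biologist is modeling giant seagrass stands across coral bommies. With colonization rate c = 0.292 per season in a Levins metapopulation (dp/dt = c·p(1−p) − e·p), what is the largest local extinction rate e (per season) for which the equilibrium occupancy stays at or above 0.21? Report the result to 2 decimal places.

1 − e/c ≥ 0.21 ⇒ e ≤ c(1 − 0.21) = 0.292 × 0.7900.
e_max = 0.2307.

0.23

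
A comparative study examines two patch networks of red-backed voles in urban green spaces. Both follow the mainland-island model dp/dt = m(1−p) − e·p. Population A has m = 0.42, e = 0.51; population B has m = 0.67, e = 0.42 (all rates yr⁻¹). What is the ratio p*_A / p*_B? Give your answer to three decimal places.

A: p*_A = m/(m+e) = 0.42/0.9300 = 0.4516.
B: p*_B = 0.67/1.0900 = 0.6147.
p*_A / p*_B = 0.4516/0.6147 = 0.7347.

0.735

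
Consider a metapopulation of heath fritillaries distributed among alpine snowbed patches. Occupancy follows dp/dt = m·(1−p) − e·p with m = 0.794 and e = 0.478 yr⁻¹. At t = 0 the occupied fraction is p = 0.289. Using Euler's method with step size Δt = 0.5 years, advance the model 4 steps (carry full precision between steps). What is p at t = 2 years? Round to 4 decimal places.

0.6183

Update rule: p ← p + [m·(1−p) − e·p]·Δt with Δt = 0.5.
p: 0.28900 → 0.50220  (Δp = +0.21320)
p: 0.50220 → 0.57980  (Δp = +0.07760)
p: 0.57980 → 0.60805  (Δp = +0.02825)
p: 0.60805 → 0.61833  (Δp = +0.01028)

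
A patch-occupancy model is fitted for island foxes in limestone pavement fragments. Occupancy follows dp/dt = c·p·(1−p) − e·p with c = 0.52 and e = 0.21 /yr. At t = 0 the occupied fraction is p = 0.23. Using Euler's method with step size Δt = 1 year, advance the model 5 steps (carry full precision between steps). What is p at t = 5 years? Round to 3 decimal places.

Update rule: p ← p + [c·p·(1−p) − e·p]·Δt with Δt = 1.
p: 0.23000 → 0.27379  (Δp = +0.04379)
p: 0.27379 → 0.31969  (Δp = +0.04590)
p: 0.31969 → 0.36565  (Δp = +0.04596)
p: 0.36565 → 0.40947  (Δp = +0.04383)
p: 0.40947 → 0.44922  (Δp = +0.03975)

0.449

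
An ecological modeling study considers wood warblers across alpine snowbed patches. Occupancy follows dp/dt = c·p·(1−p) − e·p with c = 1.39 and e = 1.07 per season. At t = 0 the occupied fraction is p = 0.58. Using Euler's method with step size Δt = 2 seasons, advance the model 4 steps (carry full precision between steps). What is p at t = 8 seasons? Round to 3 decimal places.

0.061

Update rule: p ← p + [c·p·(1−p) − e·p]·Δt with Δt = 2.
  1  |  dp/dt·Δt = -0.563992  |  p_1 = 0.016008
  2  |  dp/dt·Δt = +0.009533  |  p_2 = 0.025541
  3  |  dp/dt·Δt = +0.014533  |  p_3 = 0.040073
  4  |  dp/dt·Δt = +0.021183  |  p_4 = 0.061256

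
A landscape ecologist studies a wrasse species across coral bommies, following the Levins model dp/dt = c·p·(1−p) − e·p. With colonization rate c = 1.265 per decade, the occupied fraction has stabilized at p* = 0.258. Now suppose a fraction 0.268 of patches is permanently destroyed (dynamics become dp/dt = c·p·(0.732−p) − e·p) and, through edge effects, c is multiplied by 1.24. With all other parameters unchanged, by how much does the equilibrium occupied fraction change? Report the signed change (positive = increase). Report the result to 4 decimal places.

Balance c(1−p*) = e gives e = 1.265×(1 − 0.25800) = 0.93863.
New p* = 0.732 − e/c = 0.732 − 0.93863/1.56860 = 0.13361.
Δp* = 0.13361 − 0.25800 = -0.12439.

-0.1244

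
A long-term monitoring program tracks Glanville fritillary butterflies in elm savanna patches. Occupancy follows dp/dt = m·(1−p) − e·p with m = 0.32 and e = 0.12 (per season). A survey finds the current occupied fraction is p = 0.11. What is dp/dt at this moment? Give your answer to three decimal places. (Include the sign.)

Colonization term: m·(1−p) = 0.32×0.8900 = 0.28480.
Extinction term: e·p = 0.01320.
dp/dt = 0.28480 − 0.01320 = 0.27160.

0.272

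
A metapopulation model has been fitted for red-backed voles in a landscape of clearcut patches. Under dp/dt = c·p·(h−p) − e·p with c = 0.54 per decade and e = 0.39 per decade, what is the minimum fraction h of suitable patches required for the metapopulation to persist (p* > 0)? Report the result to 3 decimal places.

p* = h − e/c is positive only when h > e/c.
h_min = e/c = 0.39/0.54 = 0.7222.

0.722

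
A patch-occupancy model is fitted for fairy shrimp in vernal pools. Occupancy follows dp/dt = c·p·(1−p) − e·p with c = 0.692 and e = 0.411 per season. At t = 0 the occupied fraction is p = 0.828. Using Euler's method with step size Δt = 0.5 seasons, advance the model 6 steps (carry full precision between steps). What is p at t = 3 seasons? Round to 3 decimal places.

0.500

Update rule: p ← p + [c·p·(1−p) − e·p]·Δt with Δt = 0.5.
p: 0.82800 → 0.70712  (Δp = -0.12088)
p: 0.70712 → 0.63347  (Δp = -0.07366)
p: 0.63347 → 0.58362  (Δp = -0.04984)
p: 0.58362 → 0.54777  (Δp = -0.03585)
p: 0.54777 → 0.52091  (Δp = -0.02686)
p: 0.52091 → 0.50021  (Δp = -0.02070)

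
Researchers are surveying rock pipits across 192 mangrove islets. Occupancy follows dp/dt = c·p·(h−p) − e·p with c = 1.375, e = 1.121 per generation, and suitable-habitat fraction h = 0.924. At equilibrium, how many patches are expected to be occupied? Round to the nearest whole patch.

p* = h − e/c = 0.924 − 0.8153 = 0.1087.
Expected occupied patches = N × p* = 192 × 0.1087 = 20.88 ≈ 21.

21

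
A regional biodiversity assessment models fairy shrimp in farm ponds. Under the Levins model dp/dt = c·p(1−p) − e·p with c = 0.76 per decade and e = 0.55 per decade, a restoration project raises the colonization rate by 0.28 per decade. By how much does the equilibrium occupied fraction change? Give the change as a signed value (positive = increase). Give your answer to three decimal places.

0.195

Before: p* = 1 − 0.55/0.76 = 0.2763.
After the change, c = 1.04, e = 0.55, so p* = 1 − 0.55/1.04 = 0.4712.
Δp* = 0.4712 − 0.2763 = +0.1948.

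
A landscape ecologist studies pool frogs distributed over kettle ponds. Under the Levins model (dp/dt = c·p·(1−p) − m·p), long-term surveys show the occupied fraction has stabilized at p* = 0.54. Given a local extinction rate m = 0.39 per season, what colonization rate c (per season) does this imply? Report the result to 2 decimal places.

At equilibrium c(1−p*) = m, so c = m/(1−p*).
c = 0.39/(1 − 0.54) = 0.39/0.4600 = 0.8478.

0.85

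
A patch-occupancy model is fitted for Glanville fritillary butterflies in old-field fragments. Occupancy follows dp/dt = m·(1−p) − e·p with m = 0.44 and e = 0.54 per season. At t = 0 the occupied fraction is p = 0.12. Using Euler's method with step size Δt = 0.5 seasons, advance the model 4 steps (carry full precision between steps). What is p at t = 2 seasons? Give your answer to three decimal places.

0.427

Update rule: p ← p + [m·(1−p) − e·p]·Δt with Δt = 0.5.
step 1: Δp = +0.16120, p = 0.28120
step 2: Δp = +0.08221, p = 0.36341
step 3: Δp = +0.04193, p = 0.40534
step 4: Δp = +0.02138, p = 0.42672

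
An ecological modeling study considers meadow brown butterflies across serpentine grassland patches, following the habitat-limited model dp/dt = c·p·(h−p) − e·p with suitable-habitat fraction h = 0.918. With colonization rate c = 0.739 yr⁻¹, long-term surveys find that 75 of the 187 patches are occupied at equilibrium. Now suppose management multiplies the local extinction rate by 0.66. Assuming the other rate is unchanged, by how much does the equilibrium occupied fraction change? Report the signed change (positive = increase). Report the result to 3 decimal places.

0.176

Observed p* = 75/187 = 0.40107.
Balance c(h−p*) = e gives e = 0.739×(0.918 − 0.40107) = 0.38201.
New p* = 0.918 − e/c = 0.918 − 0.25213/0.73900 = 0.57682.
Δp* = 0.57682 − 0.40107 = +0.17575.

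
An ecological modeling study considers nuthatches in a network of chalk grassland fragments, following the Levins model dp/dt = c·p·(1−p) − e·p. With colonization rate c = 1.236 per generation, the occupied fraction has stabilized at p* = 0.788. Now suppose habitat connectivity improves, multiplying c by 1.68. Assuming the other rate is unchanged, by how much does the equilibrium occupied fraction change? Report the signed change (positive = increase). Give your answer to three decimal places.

0.086

Balance c(1−p*) = e gives e = 1.236×(1 − 0.78800) = 0.26203.
New p* = 1 − e/c = 1 − 0.26203/2.07648 = 0.87381.
Δp* = 0.87381 − 0.78800 = +0.08581.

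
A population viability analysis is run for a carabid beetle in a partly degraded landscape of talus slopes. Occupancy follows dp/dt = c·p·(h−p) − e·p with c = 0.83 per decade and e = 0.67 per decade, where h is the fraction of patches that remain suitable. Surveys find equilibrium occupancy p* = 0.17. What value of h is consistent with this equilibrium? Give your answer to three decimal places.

At equilibrium c(h−p*) = e, so h = p* + e/c.
h = 0.17 + 0.67/0.83 = 0.17 + 0.8072 = 0.9772.

0.977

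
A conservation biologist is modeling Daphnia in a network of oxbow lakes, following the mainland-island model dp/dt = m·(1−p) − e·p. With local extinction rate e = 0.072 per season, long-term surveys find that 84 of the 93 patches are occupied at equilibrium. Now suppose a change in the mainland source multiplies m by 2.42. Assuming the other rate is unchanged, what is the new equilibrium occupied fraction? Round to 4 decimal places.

0.9576

Observed p* = 84/93 = 0.90323.
Balance m(1−p*) = e·p* gives m = e·p*/(1−p*) = 0.072×0.90323/0.09677 = 0.67203.
New p* = m/(m+e) = 1.62631/(1.62631+0.07200) = 0.95760.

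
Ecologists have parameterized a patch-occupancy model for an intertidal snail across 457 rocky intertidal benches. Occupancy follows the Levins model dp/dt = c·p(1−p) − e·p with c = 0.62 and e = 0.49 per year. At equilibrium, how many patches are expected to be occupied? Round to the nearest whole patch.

p* = 1 − e/c = 1 − 0.49/0.62 = 0.2097.
Expected occupied patches = N × p* = 457 × 0.2097 = 95.82 ≈ 96.

96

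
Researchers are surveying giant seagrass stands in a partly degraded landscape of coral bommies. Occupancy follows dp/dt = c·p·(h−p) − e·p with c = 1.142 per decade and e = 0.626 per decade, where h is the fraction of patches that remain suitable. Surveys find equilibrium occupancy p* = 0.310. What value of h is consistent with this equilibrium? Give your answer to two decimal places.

At equilibrium c(h−p*) = e, so h = p* + e/c.
h = 0.310 + 0.626/1.142 = 0.310 + 0.5482 = 0.8582.

0.86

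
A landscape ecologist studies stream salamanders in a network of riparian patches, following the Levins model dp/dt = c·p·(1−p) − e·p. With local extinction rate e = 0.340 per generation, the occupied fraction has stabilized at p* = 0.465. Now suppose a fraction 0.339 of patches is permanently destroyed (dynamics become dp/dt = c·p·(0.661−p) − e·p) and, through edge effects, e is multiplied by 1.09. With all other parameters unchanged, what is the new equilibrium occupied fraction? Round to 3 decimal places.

Balance c(1−p*) = e gives c = e/(1 − 0.46500) = 0.340/0.53500 = 0.63551.
New p* = 0.661 − e/c = 0.661 − 0.37060/0.63551 = 0.07785.

0.078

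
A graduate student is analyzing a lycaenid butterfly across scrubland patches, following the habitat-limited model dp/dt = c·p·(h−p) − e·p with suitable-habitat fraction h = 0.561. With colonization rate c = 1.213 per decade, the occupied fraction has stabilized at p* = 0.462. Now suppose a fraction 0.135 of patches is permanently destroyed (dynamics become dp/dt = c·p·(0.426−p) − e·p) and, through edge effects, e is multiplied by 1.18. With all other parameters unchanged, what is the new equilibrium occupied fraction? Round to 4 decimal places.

0.3092

Balance c(h−p*) = e gives e = 1.213×(0.561 − 0.46200) = 0.12009.
New p* = 0.426 − e/c = 0.426 − 0.14171/1.21300 = 0.30917.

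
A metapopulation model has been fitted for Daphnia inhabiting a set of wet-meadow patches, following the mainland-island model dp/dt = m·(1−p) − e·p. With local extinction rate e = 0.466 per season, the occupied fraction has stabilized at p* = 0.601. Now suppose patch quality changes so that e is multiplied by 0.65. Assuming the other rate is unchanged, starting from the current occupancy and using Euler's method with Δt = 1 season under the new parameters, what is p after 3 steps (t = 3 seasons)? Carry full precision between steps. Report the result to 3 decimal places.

Balance m(1−p*) = e·p* gives m = e·p*/(1−p*) = 0.466×0.60100/0.39900 = 0.70192.
Starting from p₀ = 0.60100; update p ← p + (dp/dt)·Δt with the new parameters.
  1  |  dp/dt·Δt = +0.098023  |  p_1 = 0.699023
  2  |  dp/dt·Δt = -0.000472  |  p_2 = 0.698551
  3  |  dp/dt·Δt = +0.000002  |  p_3 = 0.698553

0.699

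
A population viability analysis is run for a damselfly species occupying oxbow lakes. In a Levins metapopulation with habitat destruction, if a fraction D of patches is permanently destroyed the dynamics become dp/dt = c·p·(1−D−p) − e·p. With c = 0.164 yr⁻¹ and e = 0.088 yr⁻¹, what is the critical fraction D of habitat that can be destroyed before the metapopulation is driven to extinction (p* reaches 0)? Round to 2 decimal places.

The nontrivial equilibrium is p* = (1−D) − e/c; extinction occurs when this hits zero.
So D_crit = 1 − e/c = 1 − 0.088/0.164 = 1 − 0.5366 = 0.4634.
Note this equals the original equilibrium occupancy — the Levins extinction-debt result.

0.46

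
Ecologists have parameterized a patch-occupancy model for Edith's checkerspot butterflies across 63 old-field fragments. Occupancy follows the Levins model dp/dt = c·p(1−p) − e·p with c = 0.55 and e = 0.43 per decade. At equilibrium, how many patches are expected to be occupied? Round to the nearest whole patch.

p* = 1 − e/c = 1 − 0.43/0.55 = 0.2182.
Expected occupied patches = N × p* = 63 × 0.2182 = 13.75 ≈ 14.

14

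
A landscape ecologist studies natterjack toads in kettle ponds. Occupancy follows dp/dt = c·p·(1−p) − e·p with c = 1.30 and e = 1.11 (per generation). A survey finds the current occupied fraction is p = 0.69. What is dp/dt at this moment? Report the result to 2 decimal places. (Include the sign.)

-0.49

Colonization term: c·p·(1−p) = 1.30×0.69×0.3100 = 0.27807.
Extinction term: e·p = 0.76590.
dp/dt = 0.27807 − 0.76590 = -0.48783.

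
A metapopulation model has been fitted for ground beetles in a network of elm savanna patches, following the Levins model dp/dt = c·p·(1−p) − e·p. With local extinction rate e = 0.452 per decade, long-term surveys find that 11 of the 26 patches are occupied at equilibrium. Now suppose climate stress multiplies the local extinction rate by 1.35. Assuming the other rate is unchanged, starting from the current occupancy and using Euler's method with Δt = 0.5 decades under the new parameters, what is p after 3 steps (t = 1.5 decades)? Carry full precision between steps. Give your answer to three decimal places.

Observed p* = 11/26 = 0.42308.
Balance c(1−p*) = e gives c = e/(1 − 0.42308) = 0.452/0.57692 = 0.78347.
Starting from p₀ = 0.42308; update p ← p + (dp/dt)·Δt with the new parameters.
  1  |  dp/dt·Δt = -0.033465  |  p_1 = 0.389612
  2  |  dp/dt·Δt = -0.025711  |  p_2 = 0.363901
  3  |  dp/dt·Δt = -0.020349  |  p_3 = 0.343552

0.344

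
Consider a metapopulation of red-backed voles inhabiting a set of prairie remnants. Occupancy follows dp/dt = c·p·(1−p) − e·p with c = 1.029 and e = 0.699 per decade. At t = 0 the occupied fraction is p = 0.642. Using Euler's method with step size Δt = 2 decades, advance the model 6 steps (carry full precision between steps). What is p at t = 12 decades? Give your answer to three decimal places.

Update rule: p ← p + [c·p·(1−p) − e·p]·Δt with Δt = 2.
  1  |  dp/dt·Δt = -0.424514  |  p_1 = 0.217486
  2  |  dp/dt·Δt = +0.046197  |  p_2 = 0.263683
  3  |  dp/dt·Δt = +0.030940  |  p_3 = 0.294624
  4  |  dp/dt·Δt = +0.015811  |  p_4 = 0.310435
  5  |  dp/dt·Δt = +0.006558  |  p_5 = 0.316993
  6  |  dp/dt·Δt = +0.002418  |  p_6 = 0.319411

0.319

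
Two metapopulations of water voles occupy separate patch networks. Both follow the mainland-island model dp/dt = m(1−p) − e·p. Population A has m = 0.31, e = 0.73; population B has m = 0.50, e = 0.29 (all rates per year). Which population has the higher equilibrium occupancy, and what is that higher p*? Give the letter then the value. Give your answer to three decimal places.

A: p*_A = m/(m+e) = 0.31/1.0400 = 0.2981.
B: p*_B = 0.50/0.7900 = 0.6329.
B is higher at 0.6329.

B, 0.633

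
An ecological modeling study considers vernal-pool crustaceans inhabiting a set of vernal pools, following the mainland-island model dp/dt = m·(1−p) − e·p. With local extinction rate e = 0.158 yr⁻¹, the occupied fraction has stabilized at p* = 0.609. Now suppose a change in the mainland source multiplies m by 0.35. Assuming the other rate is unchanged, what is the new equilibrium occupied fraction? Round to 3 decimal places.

0.353

Balance m(1−p*) = e·p* gives m = e·p*/(1−p*) = 0.158×0.60900/0.39100 = 0.24609.
New p* = m/(m+e) = 0.08613/(0.08613+0.15800) = 0.35280.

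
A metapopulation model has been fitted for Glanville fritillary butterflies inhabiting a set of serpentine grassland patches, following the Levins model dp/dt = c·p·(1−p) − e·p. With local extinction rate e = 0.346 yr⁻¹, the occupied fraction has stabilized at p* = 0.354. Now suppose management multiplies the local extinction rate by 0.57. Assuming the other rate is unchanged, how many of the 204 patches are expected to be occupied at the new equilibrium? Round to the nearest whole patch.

Balance c(1−p*) = e gives c = e/(1 − 0.35400) = 0.346/0.64600 = 0.53560.
New p* = 1 − e/c = 1 − 0.19722/0.53560 = 0.63178.
Expected occupied = 204 × 0.63178 = 128.88 ≈ 129.

129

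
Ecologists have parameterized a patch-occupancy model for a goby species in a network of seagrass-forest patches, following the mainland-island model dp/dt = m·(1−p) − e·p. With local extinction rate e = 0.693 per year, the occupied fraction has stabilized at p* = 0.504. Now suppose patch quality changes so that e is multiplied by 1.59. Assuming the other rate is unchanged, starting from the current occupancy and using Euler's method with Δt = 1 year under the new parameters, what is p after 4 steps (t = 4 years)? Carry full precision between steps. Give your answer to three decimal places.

0.438

Balance m(1−p*) = e·p* gives m = e·p*/(1−p*) = 0.693×0.50400/0.49600 = 0.70418.
Starting from p₀ = 0.50400; update p ← p + (dp/dt)·Δt with the new parameters.
step 1: Δp = -0.20607, p = 0.29793
step 2: Δp = +0.16610, p = 0.46403
step 3: Δp = -0.13389, p = 0.33015
step 4: Δp = +0.10792, p = 0.43806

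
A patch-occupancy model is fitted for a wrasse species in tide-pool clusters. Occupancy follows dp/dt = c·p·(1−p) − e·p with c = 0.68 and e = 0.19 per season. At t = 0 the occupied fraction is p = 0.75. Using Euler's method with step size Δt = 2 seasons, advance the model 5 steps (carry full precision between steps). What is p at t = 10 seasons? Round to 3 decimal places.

Update rule: p ← p + [c·p·(1−p) − e·p]·Δt with Δt = 2.
step 1: Δp = -0.03000, p = 0.72000
step 2: Δp = +0.00058, p = 0.72058
step 3: Δp = +0.00001, p = 0.72059
step 4: Δp = +0.00000, p = 0.72059
step 5: Δp = +0.00000, p = 0.72059

0.721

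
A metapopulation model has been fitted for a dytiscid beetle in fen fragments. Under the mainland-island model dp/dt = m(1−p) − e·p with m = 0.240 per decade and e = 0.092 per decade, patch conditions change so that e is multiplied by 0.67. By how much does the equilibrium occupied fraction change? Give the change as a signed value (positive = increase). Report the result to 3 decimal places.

0.073

Before: p* = 0.240/(0.240+0.092) = 0.7229.
After: m = 0.24, e = 0.06164; p* = 0.24/0.3016 = 0.7957.
Δp* = 0.7957 − 0.7229 = +0.0728.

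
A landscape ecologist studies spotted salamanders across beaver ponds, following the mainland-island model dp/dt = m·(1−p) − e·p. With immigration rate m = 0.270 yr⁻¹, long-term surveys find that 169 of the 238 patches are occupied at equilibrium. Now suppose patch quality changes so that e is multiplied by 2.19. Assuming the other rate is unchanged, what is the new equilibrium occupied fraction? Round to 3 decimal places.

Observed p* = 169/238 = 0.71008.
Balance m(1−p*) = e·p* gives e = m(1−p*)/p* = 0.270×0.28992/0.71008 = 0.11024.
New p* = m/(m+e) = 0.27000/(0.27000+0.24143) = 0.52793.

0.528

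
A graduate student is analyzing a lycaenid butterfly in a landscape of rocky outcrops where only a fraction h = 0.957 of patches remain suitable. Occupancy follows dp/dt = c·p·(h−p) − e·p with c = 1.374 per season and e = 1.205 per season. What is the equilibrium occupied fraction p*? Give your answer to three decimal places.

Setting dp/dt = 0 and dividing by p* gives c·(h−p*) = e.
So p* = h − e/c = 0.957 − 1.205/1.374 = 0.957 − 0.8770 = 0.0800.

0.080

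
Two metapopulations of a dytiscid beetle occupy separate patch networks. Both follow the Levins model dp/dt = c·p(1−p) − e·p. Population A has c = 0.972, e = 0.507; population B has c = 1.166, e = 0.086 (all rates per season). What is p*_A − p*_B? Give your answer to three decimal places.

-0.448

A: p*_A = 1 − 0.507/0.972 = 0.4784.
B: p*_B = 1 − 0.086/1.166 = 0.9262.
p*_A − p*_B = 0.4784 − 0.9262 = -0.4478.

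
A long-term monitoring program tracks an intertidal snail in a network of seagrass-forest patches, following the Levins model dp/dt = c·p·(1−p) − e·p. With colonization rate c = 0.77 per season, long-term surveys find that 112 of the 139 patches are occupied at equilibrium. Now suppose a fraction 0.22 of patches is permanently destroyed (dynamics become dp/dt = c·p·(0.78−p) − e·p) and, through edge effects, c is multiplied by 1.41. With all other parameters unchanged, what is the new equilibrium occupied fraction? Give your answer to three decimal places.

0.642

Observed p* = 112/139 = 0.80576.
Balance c(1−p*) = e gives e = 0.77×(1 − 0.80576) = 0.14956.
New p* = 0.78 − e/c = 0.78 − 0.14956/1.08570 = 0.64225.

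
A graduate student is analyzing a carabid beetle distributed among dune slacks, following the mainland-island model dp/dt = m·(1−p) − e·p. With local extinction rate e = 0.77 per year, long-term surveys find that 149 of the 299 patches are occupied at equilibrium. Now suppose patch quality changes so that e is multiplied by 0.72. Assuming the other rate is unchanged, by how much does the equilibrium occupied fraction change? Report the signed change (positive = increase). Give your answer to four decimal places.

0.0814

Observed p* = 149/299 = 0.49833.
Balance m(1−p*) = e·p* gives m = e·p*/(1−p*) = 0.77×0.49833/0.50167 = 0.76487.
New p* = m/(m+e) = 0.76487/(0.76487+0.55440) = 0.57977.
Δp* = 0.57977 − 0.49833 = +0.08144.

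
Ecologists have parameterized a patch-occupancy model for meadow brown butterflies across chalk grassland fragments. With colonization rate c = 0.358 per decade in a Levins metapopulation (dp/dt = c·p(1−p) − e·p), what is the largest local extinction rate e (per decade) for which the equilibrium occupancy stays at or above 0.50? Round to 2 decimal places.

1 − e/c ≥ 0.50 ⇒ e ≤ c(1 − 0.50) = 0.358 × 0.5000.
e_max = 0.1790.

0.18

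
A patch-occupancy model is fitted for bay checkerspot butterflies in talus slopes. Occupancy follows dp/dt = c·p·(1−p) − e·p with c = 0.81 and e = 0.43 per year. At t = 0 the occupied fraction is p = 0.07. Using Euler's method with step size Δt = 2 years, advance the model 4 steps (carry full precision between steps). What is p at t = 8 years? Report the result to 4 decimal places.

Update rule: p ← p + [c·p·(1−p) − e·p]·Δt with Δt = 2.
p: 0.07000 → 0.11526  (Δp = +0.04526)
p: 0.11526 → 0.18134  (Δp = +0.06608)
p: 0.18134 → 0.26588  (Δp = +0.08455)
p: 0.26588 → 0.35343  (Δp = +0.08755)

0.3534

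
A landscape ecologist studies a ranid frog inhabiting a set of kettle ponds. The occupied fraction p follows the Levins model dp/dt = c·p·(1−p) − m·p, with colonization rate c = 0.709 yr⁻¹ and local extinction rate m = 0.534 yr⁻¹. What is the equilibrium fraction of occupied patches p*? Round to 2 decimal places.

At equilibrium, colonization balances extinction: c·p*·(1−p*) = m·p*.
So p* = 1 − m/c = 1 − 0.534/0.709 = 1 − 0.7532 = 0.2468.

0.25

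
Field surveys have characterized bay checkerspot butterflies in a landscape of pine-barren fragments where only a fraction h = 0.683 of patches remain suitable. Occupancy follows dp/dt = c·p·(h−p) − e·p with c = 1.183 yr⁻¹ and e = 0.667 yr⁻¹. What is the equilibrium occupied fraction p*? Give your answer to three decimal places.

0.119

Setting dp/dt = 0 and dividing by p* gives c·(h−p*) = e.
So p* = h − e/c = 0.683 − 0.667/1.183 = 0.683 − 0.5638 = 0.1192.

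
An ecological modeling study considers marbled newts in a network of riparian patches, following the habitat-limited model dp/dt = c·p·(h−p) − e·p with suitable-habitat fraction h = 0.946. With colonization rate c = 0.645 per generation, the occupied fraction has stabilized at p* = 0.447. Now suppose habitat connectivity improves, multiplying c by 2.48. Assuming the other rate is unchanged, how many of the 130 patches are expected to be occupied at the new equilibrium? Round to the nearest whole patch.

Balance c(h−p*) = e gives e = 0.645×(0.946 − 0.44700) = 0.32185.
New p* = 0.946 − e/c = 0.946 − 0.32185/1.59960 = 0.74479.
Expected occupied = 130 × 0.74479 = 96.82 ≈ 97.

97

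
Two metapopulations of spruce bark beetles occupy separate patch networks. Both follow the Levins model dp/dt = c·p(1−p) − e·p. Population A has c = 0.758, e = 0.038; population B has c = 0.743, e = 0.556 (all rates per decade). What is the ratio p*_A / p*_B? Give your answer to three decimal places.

A: p*_A = 1 − 0.038/0.758 = 0.9499.
B: p*_B = 1 − 0.556/0.743 = 0.2517.
p*_A / p*_B = 0.9499/0.2517 = 3.7741.

3.774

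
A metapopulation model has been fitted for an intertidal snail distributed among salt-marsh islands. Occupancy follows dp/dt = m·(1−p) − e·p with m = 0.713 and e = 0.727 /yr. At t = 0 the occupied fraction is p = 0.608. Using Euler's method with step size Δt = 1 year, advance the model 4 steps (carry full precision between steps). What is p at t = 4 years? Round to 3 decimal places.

Update rule: p ← p + [m·(1−p) − e·p]·Δt with Δt = 1.
  1  |  dp/dt·Δt = -0.162520  |  p_1 = 0.445480
  2  |  dp/dt·Δt = +0.071509  |  p_2 = 0.516989
  3  |  dp/dt·Δt = -0.031464  |  p_3 = 0.485525
  4  |  dp/dt·Δt = +0.013844  |  p_4 = 0.499369

0.499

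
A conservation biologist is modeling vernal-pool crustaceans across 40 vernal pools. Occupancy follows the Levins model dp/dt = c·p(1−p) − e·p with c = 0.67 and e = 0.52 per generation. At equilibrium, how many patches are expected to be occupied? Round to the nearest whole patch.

9

p* = 1 − e/c = 1 − 0.52/0.67 = 0.2239.
Expected occupied patches = N × p* = 40 × 0.2239 = 8.96 ≈ 9.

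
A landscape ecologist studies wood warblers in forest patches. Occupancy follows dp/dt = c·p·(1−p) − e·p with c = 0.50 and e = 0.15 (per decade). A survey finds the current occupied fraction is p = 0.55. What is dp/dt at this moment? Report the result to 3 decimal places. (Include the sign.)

0.041

Colonization term: c·p·(1−p) = 0.50×0.55×0.4500 = 0.12375.
Extinction term: e·p = 0.08250.
dp/dt = 0.12375 − 0.08250 = 0.04125.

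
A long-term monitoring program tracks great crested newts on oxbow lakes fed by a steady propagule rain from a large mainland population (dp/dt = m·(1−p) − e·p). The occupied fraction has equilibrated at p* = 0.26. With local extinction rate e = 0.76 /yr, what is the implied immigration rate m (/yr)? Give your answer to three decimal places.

0.267

At equilibrium m(1−p*) = e·p*, so m = e·p*/(1−p*).
m = 0.76 × 0.26 / 0.7400 = 0.1976/0.7400 = 0.2670.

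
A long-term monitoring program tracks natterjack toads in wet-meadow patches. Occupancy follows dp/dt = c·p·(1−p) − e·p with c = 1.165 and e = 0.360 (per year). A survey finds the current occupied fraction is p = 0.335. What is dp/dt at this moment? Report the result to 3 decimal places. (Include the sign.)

0.139

Colonization term: c·p·(1−p) = 1.165×0.335×0.6650 = 0.25953.
Extinction term: e·p = 0.12060.
dp/dt = 0.25953 − 0.12060 = 0.13893.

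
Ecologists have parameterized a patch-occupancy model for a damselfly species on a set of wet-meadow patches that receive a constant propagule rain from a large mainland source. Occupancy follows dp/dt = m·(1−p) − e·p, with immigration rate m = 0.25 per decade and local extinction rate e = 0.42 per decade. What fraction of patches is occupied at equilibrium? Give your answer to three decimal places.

0.373

At equilibrium the propagule rain into empty patches balances local extinction: m(1−p*) = e·p*.
p* = m/(m+e) = 0.25/(0.25+0.42) = 0.25/0.6700 = 0.3731.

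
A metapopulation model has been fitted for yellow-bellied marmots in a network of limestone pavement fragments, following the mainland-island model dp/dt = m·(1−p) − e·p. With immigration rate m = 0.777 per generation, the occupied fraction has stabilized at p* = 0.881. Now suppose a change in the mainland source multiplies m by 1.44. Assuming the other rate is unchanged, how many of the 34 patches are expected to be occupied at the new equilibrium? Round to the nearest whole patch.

31

Balance m(1−p*) = e·p* gives e = m(1−p*)/p* = 0.777×0.11900/0.88100 = 0.10495.
New p* = m/(m+e) = 1.11888/(1.11888+0.10495) = 0.91424.
Expected occupied = 34 × 0.91424 = 31.08 ≈ 31.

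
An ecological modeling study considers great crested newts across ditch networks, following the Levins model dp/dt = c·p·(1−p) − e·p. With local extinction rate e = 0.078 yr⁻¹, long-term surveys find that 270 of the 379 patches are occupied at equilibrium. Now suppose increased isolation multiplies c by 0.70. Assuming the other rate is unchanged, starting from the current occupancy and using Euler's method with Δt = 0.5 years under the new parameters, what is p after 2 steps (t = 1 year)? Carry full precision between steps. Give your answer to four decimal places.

Observed p* = 270/379 = 0.71240.
Balance c(1−p*) = e gives c = e/(1 − 0.71240) = 0.078/0.28760 = 0.27121.
Starting from p₀ = 0.71240; update p ← p + (dp/dt)·Δt with the new parameters.
  1  |  dp/dt·Δt = -0.008335  |  p_1 = 0.704066
  2  |  dp/dt·Δt = -0.007681  |  p_2 = 0.696385

0.6964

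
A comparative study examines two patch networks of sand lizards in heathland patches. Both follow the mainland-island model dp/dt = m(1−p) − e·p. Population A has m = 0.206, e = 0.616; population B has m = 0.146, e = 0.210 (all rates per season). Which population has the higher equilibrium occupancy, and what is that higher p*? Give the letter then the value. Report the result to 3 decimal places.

B, 0.410

A: p*_A = m/(m+e) = 0.206/0.8220 = 0.2506.
B: p*_B = 0.146/0.3560 = 0.4101.
B is higher at 0.4101.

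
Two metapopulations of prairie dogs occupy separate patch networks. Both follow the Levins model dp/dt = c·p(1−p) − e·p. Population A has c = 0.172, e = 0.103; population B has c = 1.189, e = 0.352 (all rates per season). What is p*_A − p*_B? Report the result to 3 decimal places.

-0.303

A: p*_A = 1 − 0.103/0.172 = 0.4012.
B: p*_B = 1 − 0.352/1.189 = 0.7040.
p*_A − p*_B = 0.4012 − 0.7040 = -0.3028.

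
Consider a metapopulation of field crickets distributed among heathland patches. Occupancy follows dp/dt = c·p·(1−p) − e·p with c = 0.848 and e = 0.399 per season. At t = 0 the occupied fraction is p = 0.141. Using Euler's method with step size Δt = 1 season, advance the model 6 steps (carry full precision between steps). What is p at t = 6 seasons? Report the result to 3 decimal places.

0.452

Update rule: p ← p + [c·p·(1−p) − e·p]·Δt with Δt = 1.
step 1: Δp = +0.04645, p = 0.18745
step 2: Δp = +0.05437, p = 0.24182
step 3: Δp = +0.05899, p = 0.30081
step 4: Δp = +0.05833, p = 0.35914
step 5: Δp = +0.05188, p = 0.41102
step 6: Δp = +0.04129, p = 0.45231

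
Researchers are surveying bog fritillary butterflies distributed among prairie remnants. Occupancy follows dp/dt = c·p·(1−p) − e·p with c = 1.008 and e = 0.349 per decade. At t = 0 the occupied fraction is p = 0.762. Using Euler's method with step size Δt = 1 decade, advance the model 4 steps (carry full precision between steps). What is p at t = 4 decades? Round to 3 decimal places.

Update rule: p ← p + [c·p·(1−p) − e·p]·Δt with Δt = 1.
step 1: Δp = -0.08313, p = 0.67887
step 2: Δp = -0.01718, p = 0.66169
step 3: Δp = -0.00529, p = 0.65641
step 4: Δp = -0.00175, p = 0.65466

0.655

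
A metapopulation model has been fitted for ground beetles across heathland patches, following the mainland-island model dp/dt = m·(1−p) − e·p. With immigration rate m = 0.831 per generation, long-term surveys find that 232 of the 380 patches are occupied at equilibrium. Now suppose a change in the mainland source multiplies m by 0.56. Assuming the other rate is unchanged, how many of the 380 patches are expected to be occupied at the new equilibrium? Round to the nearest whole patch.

178

Observed p* = 232/380 = 0.61053.
Balance m(1−p*) = e·p* gives e = m(1−p*)/p* = 0.831×0.38947/0.61053 = 0.53011.
New p* = m/(m+e) = 0.46536/(0.46536+0.53011) = 0.46748.
Expected occupied = 380 × 0.46748 = 177.64 ≈ 178.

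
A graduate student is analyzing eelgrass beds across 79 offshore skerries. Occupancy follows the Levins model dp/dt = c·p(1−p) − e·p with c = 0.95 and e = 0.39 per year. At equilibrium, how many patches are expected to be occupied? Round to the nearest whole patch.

47

p* = 1 − e/c = 1 − 0.39/0.95 = 0.5895.
Expected occupied patches = N × p* = 79 × 0.5895 = 46.57 ≈ 47.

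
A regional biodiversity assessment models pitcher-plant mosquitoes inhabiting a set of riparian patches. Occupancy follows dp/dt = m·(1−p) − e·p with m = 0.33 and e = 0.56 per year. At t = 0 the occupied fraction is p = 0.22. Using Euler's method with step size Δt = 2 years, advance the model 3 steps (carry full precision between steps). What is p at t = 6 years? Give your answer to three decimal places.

0.442

Update rule: p ← p + [m·(1−p) − e·p]·Δt with Δt = 2.
t = 2: p = 0.22000 + (+0.26840) = 0.48840
t = 4: p = 0.48840 + (-0.20935) = 0.27905
t = 6: p = 0.27905 + (+0.16329) = 0.44234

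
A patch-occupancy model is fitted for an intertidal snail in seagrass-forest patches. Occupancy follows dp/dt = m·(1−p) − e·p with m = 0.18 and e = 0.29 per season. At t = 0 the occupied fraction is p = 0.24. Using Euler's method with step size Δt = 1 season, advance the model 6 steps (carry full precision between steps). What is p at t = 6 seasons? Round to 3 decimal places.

Update rule: p ← p + [m·(1−p) − e·p]·Δt with Δt = 1.
  1  |  dp/dt·Δt = +0.067200  |  p_1 = 0.307200
  2  |  dp/dt·Δt = +0.035616  |  p_2 = 0.342816
  3  |  dp/dt·Δt = +0.018876  |  p_3 = 0.361692
  4  |  dp/dt·Δt = +0.010005  |  p_4 = 0.371697
  5  |  dp/dt·Δt = +0.005302  |  p_5 = 0.376999
  6  |  dp/dt·Δt = +0.002810  |  p_6 = 0.379810

0.380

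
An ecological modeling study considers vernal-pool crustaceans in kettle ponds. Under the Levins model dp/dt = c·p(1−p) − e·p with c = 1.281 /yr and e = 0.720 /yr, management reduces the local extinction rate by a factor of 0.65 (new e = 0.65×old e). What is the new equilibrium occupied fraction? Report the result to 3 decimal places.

0.635

Before: p* = 1 − 0.720/1.281 = 0.4379.
After the change, c = 1.281, e = 0.468, so p* = 1 − 0.468/1.281 = 0.6347.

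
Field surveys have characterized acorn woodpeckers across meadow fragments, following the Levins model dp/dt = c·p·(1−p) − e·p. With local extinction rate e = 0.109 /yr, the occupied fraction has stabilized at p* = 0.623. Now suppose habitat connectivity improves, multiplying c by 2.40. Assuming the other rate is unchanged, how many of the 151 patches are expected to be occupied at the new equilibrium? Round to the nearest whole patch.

127

Balance c(1−p*) = e gives c = e/(1 − 0.62300) = 0.109/0.37700 = 0.28912.
New p* = 1 − e/c = 1 − 0.10900/0.69389 = 0.84291.
Expected occupied = 151 × 0.84291 = 127.28 ≈ 127.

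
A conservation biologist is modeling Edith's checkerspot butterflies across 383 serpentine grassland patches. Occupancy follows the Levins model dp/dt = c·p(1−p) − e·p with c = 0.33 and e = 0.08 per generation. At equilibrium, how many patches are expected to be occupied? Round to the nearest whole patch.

290

p* = 1 − e/c = 1 − 0.08/0.33 = 0.7576.
Expected occupied patches = N × p* = 383 × 0.7576 = 290.15 ≈ 290.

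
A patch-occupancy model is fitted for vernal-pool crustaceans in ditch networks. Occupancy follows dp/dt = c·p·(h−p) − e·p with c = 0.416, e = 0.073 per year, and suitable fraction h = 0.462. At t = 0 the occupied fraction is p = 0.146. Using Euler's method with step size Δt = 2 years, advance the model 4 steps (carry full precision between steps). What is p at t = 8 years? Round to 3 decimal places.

0.211

Update rule: p ← p + [c·p·(h−p) − e·p]·Δt with Δt = 2.
p: 0.14600 → 0.16307  (Δp = +0.01707)
p: 0.16307 → 0.17982  (Δp = +0.01675)
p: 0.17982 → 0.19578  (Δp = +0.01596)
p: 0.19578 → 0.21056  (Δp = +0.01478)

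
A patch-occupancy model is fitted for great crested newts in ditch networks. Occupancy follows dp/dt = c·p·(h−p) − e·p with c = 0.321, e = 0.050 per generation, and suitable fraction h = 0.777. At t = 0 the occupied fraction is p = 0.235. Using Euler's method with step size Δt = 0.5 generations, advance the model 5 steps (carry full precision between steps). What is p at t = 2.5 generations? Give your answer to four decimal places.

Update rule: p ← p + [c·p·(h−p) − e·p]·Δt with Δt = 0.5.
p: 0.23500 → 0.24957  (Δp = +0.01457)
p: 0.24957 → 0.26446  (Δp = +0.01489)
p: 0.26446 → 0.27960  (Δp = +0.01514)
p: 0.27960 → 0.29493  (Δp = +0.01533)
p: 0.29493 → 0.31038  (Δp = +0.01545)

0.3104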